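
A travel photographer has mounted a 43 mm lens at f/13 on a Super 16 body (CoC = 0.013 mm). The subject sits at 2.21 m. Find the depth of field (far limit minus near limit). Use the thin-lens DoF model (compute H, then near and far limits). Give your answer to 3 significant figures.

0.911 m

Hyperfocal distance H = f²/(N·c) + f = 43²/(13 × 0.013) + 43 = 1849/0.169 + 43 ≈ 10983.8 mm ≈ 10.98 m.
Near limit Dn = s·(H − f)/(H + s − 2f) = 2210 × (10983.8 − 43) / (10983.8 + 2210 − 2 × 43) = 2210 × 10940.8 / 13107.8 ≈ 1844.64 mm.
Far limit Df = s·(H − f)/(H − s) = 2210 × (10983.8 − 43) / (10983.8 − 2210) = 2210 × 10940.8 / 8773.8 ≈ 2755.84 mm.
Depth of field = Df − Dn = 2755.84 − 1844.64 ≈ 911.20 mm ≈ 0.911 m.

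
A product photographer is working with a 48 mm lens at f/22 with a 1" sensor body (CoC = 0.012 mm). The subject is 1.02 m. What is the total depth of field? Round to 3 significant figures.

230 mm

Hyperfocal distance H = f²/(N·c) + f = 48²/(22 × 0.012) + 48 = 2304/0.264 + 48 ≈ 8775.3 mm ≈ 8.775 m.
Near limit Dn = s·(H − f)/(H + s − 2f) = 1020 × (8775.3 − 48) / (8775.3 + 1020 − 2 × 48) = 1020 × 8727.3 / 9699.3 ≈ 917.78 mm.
Far limit Df = s·(H − f)/(H − s) = 1020 × (8775.3 − 48) / (8775.3 − 1020) = 1020 × 8727.3 / 7755.3 ≈ 1147.84 mm.
Depth of field = Df − Dn = 1147.84 − 917.78 ≈ 230.06 mm.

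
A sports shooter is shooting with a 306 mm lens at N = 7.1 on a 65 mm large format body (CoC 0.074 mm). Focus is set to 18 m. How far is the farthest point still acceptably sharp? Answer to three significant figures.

20.0 m

Hyperfocal distance H = f²/(N·c) + f = 306²/(7.1 × 0.074) + 306 = 93636/0.5254 + 306 ≈ 178524.5 mm ≈ 178.5 m.
Far limit Df = s·(H − f)/(H − s) = 18000 × (178524.5 − 306) / (178524.5 − 18000) = 18000 × 178218.5 / 160524.5 ≈ 19984 mm ≈ 20.0 m.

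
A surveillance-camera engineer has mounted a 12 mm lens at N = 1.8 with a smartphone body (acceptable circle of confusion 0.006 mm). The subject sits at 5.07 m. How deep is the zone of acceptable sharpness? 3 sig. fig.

Hyperfocal distance H = f²/(N·c) + f = 12²/(1.8 × 0.006) + 12 = 144/0.0108 + 12 ≈ 13345.3 mm ≈ 13.35 m.
Near limit Dn = s·(H − f)/(H + s − 2f) = 5070 × (13345.3 − 12) / (13345.3 + 5070 − 2 × 12) = 5070 × 13333.3 / 18391.3 ≈ 3675.6 mm.
Far limit Df = s·(H − f)/(H − s) = 5070 × (13345.3 − 12) / (13345.3 − 5070) = 5070 × 13333.3 / 8275.3 ≈ 8168.9 mm.
Depth of field = Df − Dn = 8168.9 − 3675.6 ≈ 4493.3 mm ≈ 4.49 m.

4.49 m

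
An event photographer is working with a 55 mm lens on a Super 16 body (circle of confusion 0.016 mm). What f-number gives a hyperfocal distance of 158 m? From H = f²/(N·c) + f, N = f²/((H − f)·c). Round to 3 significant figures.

f/1.20

Rearrange H = f²/(N·c) + f for N: N = f² / ((H − f)·c).
N = 55² / ((158000 − 55) × 0.016) = 3025 / 2527 ≈ 1.20.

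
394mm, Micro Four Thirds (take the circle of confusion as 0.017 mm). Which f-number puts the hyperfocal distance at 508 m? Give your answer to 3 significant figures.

Rearrange H = f²/(N·c) + f for N: N = f² / ((H − f)·c).
N = 394² / ((508000 − 394) × 0.017) = 155236 / 8629 ≈ 18.

f/18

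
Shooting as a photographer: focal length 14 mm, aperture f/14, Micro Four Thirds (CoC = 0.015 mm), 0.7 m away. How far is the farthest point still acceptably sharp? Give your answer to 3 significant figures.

2.64 m

Hyperfocal distance H = f²/(N·c) + f = 14²/(14 × 0.015) + 14 = 196/0.21 + 14 ≈ 947.3 mm ≈ 0.947 m.
Far limit Df = s·(H − f)/(H − s) = 700 × (947.3 − 14) / (947.3 − 700) = 700 × 933.3 / 247.3 ≈ 2641.5 mm ≈ 2.64 m.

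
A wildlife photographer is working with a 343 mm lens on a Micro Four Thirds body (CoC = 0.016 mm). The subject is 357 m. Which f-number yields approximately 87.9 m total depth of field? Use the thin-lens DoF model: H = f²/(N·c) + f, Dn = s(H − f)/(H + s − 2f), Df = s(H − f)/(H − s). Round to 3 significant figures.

f/2.50

Write h = H − f = f²/(N·c). The thin-lens limits are Dn = s·h/(h + (s−f)) and Df = s·h/(h − (s−f)), so DoF = Df − Dn = 2·s·(s−f)·h / (h² − (s−f)²).
That is a quadratic in h: DoF·h² − 2·s·(s−f)·h − DoF·(s−f)² = 0 ⇒ h = (s−f)·(s + √(s² + DoF²)) / DoF = 356657 × (357000 + √(357000² + 87900²)) / 87900 = 356657 × (357000 + 367662) / 87900 ≈ 2940339 mm.
Then N = f²/(c·h) = 343² / (0.016 × 2940339) = 117649 / 47045 ≈ 2.50.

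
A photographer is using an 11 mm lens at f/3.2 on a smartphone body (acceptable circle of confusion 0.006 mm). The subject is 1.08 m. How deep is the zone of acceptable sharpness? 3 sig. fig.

Hyperfocal distance H = f²/(N·c) + f = 11²/(3.2 × 0.006) + 11 = 121/0.0192 + 11 ≈ 6313.1 mm ≈ 6.313 m.
Near limit Dn = s·(H − f)/(H + s − 2f) = 1080 × (6313.1 − 11) / (6313.1 + 1080 − 2 × 11) = 1080 × 6302.1 / 7371.1 ≈ 923.37 mm.
Far limit Df = s·(H − f)/(H − s) = 1080 × (6313.1 − 11) / (6313.1 − 1080) = 1080 × 6302.1 / 5233.1 ≈ 1300.62 mm.
Depth of field = Df − Dn = 1300.62 − 923.37 ≈ 377.25 mm.

377 mm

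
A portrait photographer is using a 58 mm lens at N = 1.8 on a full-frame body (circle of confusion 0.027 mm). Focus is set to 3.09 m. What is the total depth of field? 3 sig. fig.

Hyperfocal distance H = f²/(N·c) + f = 58²/(1.8 × 0.027) + 58 = 3364/0.0486 + 58 ≈ 69276.1 mm ≈ 69.28 m.
Near limit Dn = s·(H − f)/(H + s − 2f) = 3090 × (69276.1 − 58) / (69276.1 + 3090 − 2 × 58) = 3090 × 69218.1 / 72250.1 ≈ 2960.33 mm.
Far limit Df = s·(H − f)/(H − s) = 3090 × (69276.1 − 58) / (69276.1 − 3090) = 3090 × 69218.1 / 66186.1 ≈ 3231.55 mm.
Depth of field = Df − Dn = 3231.55 − 2960.33 ≈ 271.22 mm.

271 mm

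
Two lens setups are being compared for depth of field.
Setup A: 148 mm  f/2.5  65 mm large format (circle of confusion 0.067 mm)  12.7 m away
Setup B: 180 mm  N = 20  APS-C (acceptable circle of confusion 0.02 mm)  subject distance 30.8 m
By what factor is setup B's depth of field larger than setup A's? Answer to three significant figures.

Setup A: H = 148²/(2.5×0.067) + 148 ≈ 130918.1 mm; DoF = Df − Dn = 14048.4 − 11587.7 ≈ 2460.7 mm.
Setup B: H = 180²/(20×0.02) + 180 ≈ 81180.0 mm; DoF = Df − Dn = 49520 − 22351 ≈ 27169 mm.
Ratio = 27169 / 2460.7 ≈ 11.0.

11.0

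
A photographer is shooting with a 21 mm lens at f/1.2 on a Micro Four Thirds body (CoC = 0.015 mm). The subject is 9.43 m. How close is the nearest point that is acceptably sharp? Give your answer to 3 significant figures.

Hyperfocal distance H = f²/(N·c) + f = 21²/(1.2 × 0.015) + 21 = 441/0.018 + 21 ≈ 24521.0 mm ≈ 24.52 m.
Near limit Dn = s·(H − f)/(H + s − 2f) = 9430 × (24521.0 − 21) / (24521.0 + 9430 − 2 × 21) = 9430 × 24500.0 / 33909.0 ≈ 6813.4 mm ≈ 6.81 m.

6.81 m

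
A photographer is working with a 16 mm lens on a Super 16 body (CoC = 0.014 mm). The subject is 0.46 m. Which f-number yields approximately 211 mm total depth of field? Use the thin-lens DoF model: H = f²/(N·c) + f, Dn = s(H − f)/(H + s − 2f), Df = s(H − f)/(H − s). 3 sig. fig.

Write h = H − f = f²/(N·c). The thin-lens limits are Dn = s·h/(h + (s−f)) and Df = s·h/(h − (s−f)), so DoF = Df − Dn = 2·s·(s−f)·h / (h² − (s−f)²).
That is a quadratic in h: DoF·h² − 2·s·(s−f)·h − DoF·(s−f)² = 0 ⇒ h = (s−f)·(s + √(s² + DoF²)) / DoF = 444 × (460 + √(460² + 211²)) / 211 = 444 × (460 + 506.084) / 211 ≈ 2032.9 mm.
Then N = f²/(c·h) = 16² / (0.014 × 2032.9) = 256 / 28.461 ≈ 8.99.

f/8.99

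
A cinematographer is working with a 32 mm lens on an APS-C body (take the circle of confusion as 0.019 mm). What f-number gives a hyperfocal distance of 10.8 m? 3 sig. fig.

Rearrange H = f²/(N·c) + f for N: N = f² / ((H − f)·c).
N = 32² / ((10800 − 32) × 0.019) = 1024 / 204.6 ≈ 5.01.

f/5.01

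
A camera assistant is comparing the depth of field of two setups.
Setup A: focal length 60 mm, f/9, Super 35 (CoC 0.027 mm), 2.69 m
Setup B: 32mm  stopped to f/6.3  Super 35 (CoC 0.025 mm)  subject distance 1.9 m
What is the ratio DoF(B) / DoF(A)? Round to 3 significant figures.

1.21

Setup A: H = 60²/(9×0.027) + 60 ≈ 14874.8 mm; DoF = Df − Dn = 3270.62 − 2284.45 ≈ 986.17 mm.
Setup B: H = 32²/(6.3×0.025) + 32 ≈ 6533.6 mm; DoF = Df − Dn = 2666.0 − 1475.9 ≈ 1190.1 mm.
Ratio = 1190.1 / 986.17 ≈ 1.21.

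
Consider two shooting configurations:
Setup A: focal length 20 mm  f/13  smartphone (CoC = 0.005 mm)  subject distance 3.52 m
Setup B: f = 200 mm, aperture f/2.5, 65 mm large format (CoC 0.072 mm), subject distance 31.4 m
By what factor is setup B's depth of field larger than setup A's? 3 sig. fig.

Setup A: H = 20²/(13×0.005) + 20 ≈ 6173.8 mm; DoF = Df − Dn = 8162.3 − 2243.8 ≈ 5918.5 mm.
Setup B: H = 200²/(2.5×0.072) + 200 ≈ 222422.2 mm; DoF = Df − Dn = 36528.6 − 27534.2 ≈ 8994.4 mm.
Ratio = 8994.4 / 5918.5 ≈ 1.52.

1.52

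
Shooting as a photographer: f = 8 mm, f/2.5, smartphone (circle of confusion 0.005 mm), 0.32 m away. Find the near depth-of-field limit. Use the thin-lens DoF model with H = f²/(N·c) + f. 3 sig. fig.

302 mm

Hyperfocal distance H = f²/(N·c) + f = 8²/(2.5 × 0.005) + 8 = 64/0.0125 + 8 ≈ 5128.0 mm ≈ 5.128 m.
Near limit Dn = s·(H − f)/(H + s − 2f) = 320 × (5128.0 − 8) / (5128.0 + 320 − 2 × 8) = 320 × 5120.0 / 5432.0 ≈ 301.62 mm.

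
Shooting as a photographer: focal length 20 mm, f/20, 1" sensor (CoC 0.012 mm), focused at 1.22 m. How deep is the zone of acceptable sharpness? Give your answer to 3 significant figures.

3.65 m

Hyperfocal distance H = f²/(N·c) + f = 20²/(20 × 0.012) + 20 = 400/0.24 + 20 ≈ 1686.7 mm ≈ 1.687 m.
Near limit Dn = s·(H − f)/(H + s − 2f) = 1220 × (1686.7 − 20) / (1686.7 + 1220 − 2 × 20) = 1220 × 1666.7 / 2866.7 ≈ 709.3 mm.
Far limit Df = s·(H − f)/(H − s) = 1220 × (1686.7 − 20) / (1686.7 − 1220) = 1220 × 1666.7 / 466.7 ≈ 4357.1 mm.
Depth of field = Df − Dn = 4357.1 − 709.3 ≈ 3647.8 mm ≈ 3.65 m.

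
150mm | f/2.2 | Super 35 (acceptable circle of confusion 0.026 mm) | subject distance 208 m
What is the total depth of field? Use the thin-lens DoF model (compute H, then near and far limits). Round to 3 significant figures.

305 m

Hyperfocal distance H = f²/(N·c) + f = 150²/(2.2 × 0.026) + 150 = 22500/0.0572 + 150 ≈ 393506.6 mm ≈ 393.5 m.
Near limit Dn = s·(H − f)/(H + s − 2f) = 208000 × (393506.6 − 150) / (393506.6 + 208000 − 2 × 150) = 208000 × 393356.6 / 601206.6 ≈ 136090 mm.
Far limit Df = s·(H − f)/(H − s) = 208000 × (393506.6 − 150) / (393506.6 − 208000) = 208000 × 393356.6 / 185506.6 ≈ 441053 mm.
Depth of field = Df − Dn = 441053 − 136090 ≈ 304963 mm ≈ 305 m.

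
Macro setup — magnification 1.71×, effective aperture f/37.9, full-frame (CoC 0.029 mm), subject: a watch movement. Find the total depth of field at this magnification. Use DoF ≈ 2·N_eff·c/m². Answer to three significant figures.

At magnification m, DoF ≈ 2·N_eff·c/m² = 2 × 37.9 × 0.029 / 1.71² = 2.198 / 2.924 ≈ 0.752 mm.

0.752 mm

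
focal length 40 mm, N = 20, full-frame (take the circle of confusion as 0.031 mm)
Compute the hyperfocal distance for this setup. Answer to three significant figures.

2.62 m

Hyperfocal distance H = f²/(N·c) + f = 40²/(20 × 0.031) + 40 = 1600/0.62 + 40 ≈ 2620.6 mm ≈ 2.62 m.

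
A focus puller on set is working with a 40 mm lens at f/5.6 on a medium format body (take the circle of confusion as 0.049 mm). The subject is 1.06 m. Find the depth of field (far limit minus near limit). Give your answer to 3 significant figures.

Hyperfocal distance H = f²/(N·c) + f = 40²/(5.6 × 0.049) + 40 = 1600/0.2744 + 40 ≈ 5870.9 mm ≈ 5.871 m.
Near limit Dn = s·(H − f)/(H + s − 2f) = 1060 × (5870.9 − 40) / (5870.9 + 1060 − 2 × 40) = 1060 × 5830.9 / 6850.9 ≈ 902.18 mm.
Far limit Df = s·(H − f)/(H − s) = 1060 × (5870.9 − 40) / (5870.9 − 1060) = 1060 × 5830.9 / 4810.9 ≈ 1284.74 mm.
Depth of field = Df − Dn = 1284.74 − 902.18 ≈ 382.56 mm.

383 mm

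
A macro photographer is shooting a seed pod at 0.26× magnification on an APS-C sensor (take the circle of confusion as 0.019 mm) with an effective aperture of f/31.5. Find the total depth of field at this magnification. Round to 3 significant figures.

17.7 mm

At magnification m, DoF ≈ 2·N_eff·c/m² = 2 × 31.5 × 0.019 / 0.26² = 1.197 / 0.0676 ≈ 17.7 mm.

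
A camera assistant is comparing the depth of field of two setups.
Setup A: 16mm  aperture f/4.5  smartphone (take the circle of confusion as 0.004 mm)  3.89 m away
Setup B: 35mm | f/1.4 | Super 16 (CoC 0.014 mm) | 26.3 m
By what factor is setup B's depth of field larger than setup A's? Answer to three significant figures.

Setup A: H = 16²/(4.5×0.004) + 16 ≈ 14238.2 mm; DoF = Df − Dn = 5346.3 − 3057.2 ≈ 2289.1 mm.
Setup B: H = 35²/(1.4×0.014) + 35 ≈ 62535.0 mm; DoF = Df − Dn = 45364 − 18518 ≈ 26846 mm.
Ratio = 26846 / 2289.1 ≈ 11.7.

11.7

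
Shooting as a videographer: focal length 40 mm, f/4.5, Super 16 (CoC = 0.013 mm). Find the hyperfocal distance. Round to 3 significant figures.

Hyperfocal distance H = f²/(N·c) + f = 40²/(4.5 × 0.013) + 40 = 1600/0.0585 + 40 ≈ 27390.4 mm ≈ 27.4 m.

27.4 m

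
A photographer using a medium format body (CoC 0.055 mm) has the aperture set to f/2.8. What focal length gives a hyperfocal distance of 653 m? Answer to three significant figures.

317 mm

From H = f²/(N·c) + f, with f ≪ H: f ≈ √(H·N·c) = √(653000 × 2.8 × 0.055) = √100562 ≈ 317.1 mm.
The +f correction barely moves this — solving exactly, f² + N·c·f − N·c·H = 0 ⇒ f = (−N·c + √((N·c)² + 4·N·c·H))/2 = (−0.154 + √402248)/2 ≈ 317.04 mm, so f ≈ 317 mm.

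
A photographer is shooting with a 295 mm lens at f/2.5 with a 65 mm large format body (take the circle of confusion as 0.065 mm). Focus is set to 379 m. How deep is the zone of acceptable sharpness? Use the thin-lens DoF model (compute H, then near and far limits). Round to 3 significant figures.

Hyperfocal distance H = f²/(N·c) + f = 295²/(2.5 × 0.065) + 295 = 87025/0.1625 + 295 ≈ 535833.5 mm ≈ 535.8 m.
Near limit Dn = s·(H − f)/(H + s − 2f) = 379000 × (535833.5 − 295) / (535833.5 + 379000 − 2 × 295) = 379000 × 535538.5 / 914243.5 ≈ 222008 mm.
Far limit Df = s·(H − f)/(H − s) = 379000 × (535833.5 − 295) / (535833.5 − 379000) = 379000 × 535538.5 / 156833.5 ≈ 1294169 mm.
Depth of field = Df − Dn = 1294169 − 222008 ≈ 1072161 mm ≈ 1070 m.

1070 m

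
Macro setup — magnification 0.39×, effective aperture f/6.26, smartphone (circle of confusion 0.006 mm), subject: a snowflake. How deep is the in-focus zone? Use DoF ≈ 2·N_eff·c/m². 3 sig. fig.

At magnification m, DoF ≈ 2·N_eff·c/m² = 2 × 6.26 × 0.006 / 0.39² = 0.07512 / 0.1521 ≈ 0.494 mm.

0.494 mm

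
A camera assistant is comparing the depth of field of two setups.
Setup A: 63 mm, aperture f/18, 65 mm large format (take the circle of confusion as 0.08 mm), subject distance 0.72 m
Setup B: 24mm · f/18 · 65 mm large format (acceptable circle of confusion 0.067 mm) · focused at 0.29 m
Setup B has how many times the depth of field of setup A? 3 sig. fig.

Setup A: H = 63²/(18×0.08) + 63 ≈ 2819.2 mm; DoF = Df − Dn = 945.34 − 581.41 ≈ 363.93 mm.
Setup B: H = 24²/(18×0.067) + 24 ≈ 501.6 mm; DoF = Df − Dn = 654.54 − 186.26 ≈ 468.28 mm.
Ratio = 468.28 / 363.93 ≈ 1.29.

1.29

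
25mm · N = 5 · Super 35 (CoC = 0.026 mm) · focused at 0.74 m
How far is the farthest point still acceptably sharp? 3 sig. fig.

0.869 m

Hyperfocal distance H = f²/(N·c) + f = 25²/(5 × 0.026) + 25 = 625/0.13 + 25 ≈ 4832.7 mm ≈ 4.833 m.
Far limit Df = s·(H − f)/(H − s) = 740 × (4832.7 − 25) / (4832.7 − 740) = 740 × 4807.7 / 4092.7 ≈ 869.28 mm ≈ 0.869 m.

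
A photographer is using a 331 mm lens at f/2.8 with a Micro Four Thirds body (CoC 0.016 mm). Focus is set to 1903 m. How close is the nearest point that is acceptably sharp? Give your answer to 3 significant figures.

Hyperfocal distance H = f²/(N·c) + f = 331²/(2.8 × 0.016) + 331 = 109561/0.0448 + 331 ≈ 2445889.0 mm ≈ 2446 m.
Near limit Dn = s·(H − f)/(H + s − 2f) = 1903000 × (2445889.0 − 331) / (2445889.0 + 1903000 − 2 × 331) = 1903000 × 2445558.0 / 4348227.0 ≈ 1070298 mm ≈ 1070 m.

1070 m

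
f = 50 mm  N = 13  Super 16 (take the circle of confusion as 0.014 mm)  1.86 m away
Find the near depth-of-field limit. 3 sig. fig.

1.64 m

Hyperfocal distance H = f²/(N·c) + f = 50²/(13 × 0.014) + 50 = 2500/0.182 + 50 ≈ 13786.3 mm ≈ 13.79 m.
Near limit Dn = s·(H − f)/(H + s − 2f) = 1860 × (13786.3 − 50) / (13786.3 + 1860 − 2 × 50) = 1860 × 13736.3 / 15546.3 ≈ 1643.4 mm ≈ 1.64 m.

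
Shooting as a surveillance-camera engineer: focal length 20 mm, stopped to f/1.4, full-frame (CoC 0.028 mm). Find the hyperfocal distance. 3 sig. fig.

Hyperfocal distance H = f²/(N·c) + f = 20²/(1.4 × 0.028) + 20 = 400/0.0392 + 20 ≈ 10224.1 mm ≈ 10.2 m.

10.2 m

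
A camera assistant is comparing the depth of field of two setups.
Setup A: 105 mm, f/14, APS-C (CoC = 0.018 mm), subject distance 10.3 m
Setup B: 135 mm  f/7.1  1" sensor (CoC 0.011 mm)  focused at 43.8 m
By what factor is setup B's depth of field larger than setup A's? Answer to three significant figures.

3.35

Setup A: H = 105²/(14×0.018) + 105 ≈ 43855.0 mm; DoF = Df − Dn = 13429.4 − 8353.4 ≈ 5076.0 mm.
Setup B: H = 135²/(7.1×0.011) + 135 ≈ 233489.7 mm; DoF = Df − Dn = 53882 − 36896 ≈ 16986 mm.
Ratio = 16986 / 5076.0 ≈ 3.35.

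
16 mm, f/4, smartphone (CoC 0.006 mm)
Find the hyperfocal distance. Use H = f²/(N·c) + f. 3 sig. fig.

10.7 m

Hyperfocal distance H = f²/(N·c) + f = 16²/(4 × 0.006) + 16 = 256/0.024 + 16 ≈ 10682.7 mm ≈ 10.7 m.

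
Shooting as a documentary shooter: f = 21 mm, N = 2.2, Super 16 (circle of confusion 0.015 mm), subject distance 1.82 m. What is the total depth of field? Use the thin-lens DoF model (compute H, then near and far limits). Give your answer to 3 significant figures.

Hyperfocal distance H = f²/(N·c) + f = 21²/(2.2 × 0.015) + 21 = 441/0.033 + 21 ≈ 13384.6 mm ≈ 13.38 m.
Near limit Dn = s·(H − f)/(H + s − 2f) = 1820 × (13384.6 − 21) / (13384.6 + 1820 − 2 × 21) = 1820 × 13363.6 / 15162.6 ≈ 1604.06 mm.
Far limit Df = s·(H − f)/(H − s) = 1820 × (13384.6 − 21) / (13384.6 − 1820) = 1820 × 13363.6 / 11564.6 ≈ 2103.12 mm.
Depth of field = Df − Dn = 2103.12 − 1604.06 ≈ 499.06 mm.

499 mm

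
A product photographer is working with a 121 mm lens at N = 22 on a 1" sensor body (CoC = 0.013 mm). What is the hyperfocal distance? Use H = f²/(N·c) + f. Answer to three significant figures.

Hyperfocal distance H = f²/(N·c) + f = 121²/(22 × 0.013) + 121 = 14641/0.286 + 121 ≈ 51313.3 mm ≈ 51.3 m.

51.3 m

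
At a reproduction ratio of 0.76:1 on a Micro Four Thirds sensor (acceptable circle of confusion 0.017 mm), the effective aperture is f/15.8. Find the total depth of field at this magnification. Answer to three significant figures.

At magnification m, DoF ≈ 2·N_eff·c/m² = 2 × 15.8 × 0.017 / 0.76² = 0.5372 / 0.5776 ≈ 0.93 mm.

0.930 mm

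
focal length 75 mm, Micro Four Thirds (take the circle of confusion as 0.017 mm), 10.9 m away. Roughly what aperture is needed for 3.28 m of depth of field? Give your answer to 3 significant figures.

f/4.50

Write h = H − f = f²/(N·c). The thin-lens limits are Dn = s·h/(h + (s−f)) and Df = s·h/(h − (s−f)), so DoF = Df − Dn = 2·s·(s−f)·h / (h² − (s−f)²).
That is a quadratic in h: DoF·h² − 2·s·(s−f)·h − DoF·(s−f)² = 0 ⇒ h = (s−f)·(s + √(s² + DoF²)) / DoF = 10825 × (10900 + √(10900² + 3280²)) / 3280 = 10825 × (10900 + 11382.8) / 3280 ≈ 73540 mm.
Then N = f²/(c·h) = 75² / (0.017 × 73540) = 5625 / 1250.2 ≈ 4.50.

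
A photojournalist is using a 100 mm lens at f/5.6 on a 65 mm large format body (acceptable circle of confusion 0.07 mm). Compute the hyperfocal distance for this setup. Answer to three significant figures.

25.6 m

Hyperfocal distance H = f²/(N·c) + f = 100²/(5.6 × 0.07) + 100 = 10000/0.392 + 100 ≈ 25610.2 mm ≈ 25.6 m.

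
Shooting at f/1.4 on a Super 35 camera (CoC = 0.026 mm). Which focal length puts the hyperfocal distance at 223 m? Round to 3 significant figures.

90.1 mm

From H = f²/(N·c) + f, with f ≪ H: f ≈ √(H·N·c) = √(223000 × 1.4 × 0.026) = √8117.2 ≈ 90.10 mm.
The +f correction barely moves this — solving exactly, f² + N·c·f − N·c·H = 0 ⇒ f = (−N·c + √((N·c)² + 4·N·c·H))/2 = (−0.0364 + √32469)/2 ≈ 90.077 mm, so f ≈ 90.1 mm.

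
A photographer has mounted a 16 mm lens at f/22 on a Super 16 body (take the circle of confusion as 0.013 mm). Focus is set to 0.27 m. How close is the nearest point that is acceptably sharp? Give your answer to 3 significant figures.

Hyperfocal distance H = f²/(N·c) + f = 16²/(22 × 0.013) + 16 = 256/0.286 + 16 ≈ 911.1 mm ≈ 0.911 m.
Near limit Dn = s·(H − f)/(H + s − 2f) = 270 × (911.1 − 16) / (911.1 + 270 − 2 × 16) = 270 × 895.1 / 1149.1 ≈ 210.32 mm.

210 mm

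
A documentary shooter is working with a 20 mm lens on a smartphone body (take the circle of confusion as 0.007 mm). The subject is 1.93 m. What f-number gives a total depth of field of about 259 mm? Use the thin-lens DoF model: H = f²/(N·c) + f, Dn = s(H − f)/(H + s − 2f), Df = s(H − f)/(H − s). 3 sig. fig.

f/2.00

Write h = H − f = f²/(N·c). The thin-lens limits are Dn = s·h/(h + (s−f)) and Df = s·h/(h − (s−f)), so DoF = Df − Dn = 2·s·(s−f)·h / (h² − (s−f)²).
That is a quadratic in h: DoF·h² − 2·s·(s−f)·h − DoF·(s−f)² = 0 ⇒ h = (s−f)·(s + √(s² + DoF²)) / DoF = 1910 × (1930 + √(1930² + 259²)) / 259 = 1910 × (1930 + 1947.30) / 259 ≈ 28593 mm.
Then N = f²/(c·h) = 20² / (0.007 × 28593) = 400 / 200.15 ≈ 2.00.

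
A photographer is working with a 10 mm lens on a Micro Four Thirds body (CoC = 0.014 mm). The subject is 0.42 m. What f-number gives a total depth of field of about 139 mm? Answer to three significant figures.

Write h = H − f = f²/(N·c). The thin-lens limits are Dn = s·h/(h + (s−f)) and Df = s·h/(h − (s−f)), so DoF = Df − Dn = 2·s·(s−f)·h / (h² − (s−f)²).
That is a quadratic in h: DoF·h² − 2·s·(s−f)·h − DoF·(s−f)² = 0 ⇒ h = (s−f)·(s + √(s² + DoF²)) / DoF = 410 × (420 + √(420² + 139²)) / 139 = 410 × (420 + 442.404) / 139 ≈ 2543.8 mm.
Then N = f²/(c·h) = 10² / (0.014 × 2543.8) = 100 / 35.613 ≈ 2.81.

f/2.81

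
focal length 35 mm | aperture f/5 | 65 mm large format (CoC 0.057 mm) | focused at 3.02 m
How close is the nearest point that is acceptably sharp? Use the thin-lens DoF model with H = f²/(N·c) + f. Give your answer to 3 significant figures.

1.78 m

Hyperfocal distance H = f²/(N·c) + f = 35²/(5 × 0.057) + 35 = 1225/0.285 + 35 ≈ 4333.2 mm ≈ 4.333 m.
Near limit Dn = s·(H − f)/(H + s − 2f) = 3020 × (4333.2 − 35) / (4333.2 + 3020 − 2 × 35) = 3020 × 4298.2 / 7283.2 ≈ 1782.3 mm ≈ 1.78 m.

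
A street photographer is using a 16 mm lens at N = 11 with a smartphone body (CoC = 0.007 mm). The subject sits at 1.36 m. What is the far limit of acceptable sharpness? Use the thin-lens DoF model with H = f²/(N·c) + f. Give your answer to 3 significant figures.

2.28 m

Hyperfocal distance H = f²/(N·c) + f = 16²/(11 × 0.007) + 16 = 256/0.077 + 16 ≈ 3340.7 mm ≈ 3.341 m.
Far limit Df = s·(H − f)/(H − s) = 1360 × (3340.7 − 16) / (3340.7 − 1360) = 1360 × 3324.7 / 1980.7 ≈ 2282.8 mm ≈ 2.28 m.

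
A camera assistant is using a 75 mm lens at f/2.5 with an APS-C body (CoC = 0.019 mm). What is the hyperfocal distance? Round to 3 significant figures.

118 m

Hyperfocal distance H = f²/(N·c) + f = 75²/(2.5 × 0.019) + 75 = 5625/0.0475 + 75 ≈ 118496.1 mm ≈ 118 m.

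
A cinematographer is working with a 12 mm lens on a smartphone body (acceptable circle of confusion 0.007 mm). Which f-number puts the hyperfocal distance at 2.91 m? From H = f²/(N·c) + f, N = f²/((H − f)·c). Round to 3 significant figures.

f/7.10

Rearrange H = f²/(N·c) + f for N: N = f² / ((H − f)·c).
N = 12² / ((2910 − 12) × 0.007) = 144 / 20.29 ≈ 7.10.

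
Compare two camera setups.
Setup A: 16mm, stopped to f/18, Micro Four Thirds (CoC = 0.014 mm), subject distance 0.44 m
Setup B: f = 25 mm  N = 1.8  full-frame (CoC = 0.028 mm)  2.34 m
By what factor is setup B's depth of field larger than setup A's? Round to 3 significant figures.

2.04

Setup A: H = 16²/(18×0.014) + 16 ≈ 1031.9 mm; DoF = Df − Dn = 755.20 − 310.43 ≈ 444.77 mm.
Setup B: H = 25²/(1.8×0.028) + 25 ≈ 12425.8 mm; DoF = Df − Dn = 2877.10 − 1971.89 ≈ 905.21 mm.
Ratio = 905.21 / 444.77 ≈ 2.04.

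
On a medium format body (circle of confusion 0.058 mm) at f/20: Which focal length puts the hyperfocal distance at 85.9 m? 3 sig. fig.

From H = f²/(N·c) + f, with f ≪ H: f ≈ √(H·N·c) = √(85900 × 20 × 0.058) = √99644 ≈ 315.7 mm.
Exact: f² + N·c·f − N·c·H = 0 ⇒ f = (−N·c + √((N·c)² + 4·N·c·H))/2 = (−1.16 + √398577)/2 ≈ 315.08 mm ≈ 315 mm.

315 mm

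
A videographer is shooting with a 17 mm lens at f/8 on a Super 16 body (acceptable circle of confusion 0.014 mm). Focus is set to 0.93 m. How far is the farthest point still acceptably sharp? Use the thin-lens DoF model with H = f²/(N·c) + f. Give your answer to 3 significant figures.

Hyperfocal distance H = f²/(N·c) + f = 17²/(8 × 0.014) + 17 = 289/0.112 + 17 ≈ 2597.4 mm ≈ 2.597 m.
Far limit Df = s·(H − f)/(H − s) = 930 × (2597.4 − 17) / (2597.4 − 930) = 930 × 2580.4 / 1667.4 ≈ 1439.2 mm ≈ 1.44 m.

1.44 m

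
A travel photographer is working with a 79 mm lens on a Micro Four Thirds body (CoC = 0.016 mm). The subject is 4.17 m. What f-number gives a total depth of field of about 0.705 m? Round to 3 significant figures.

Write h = H − f = f²/(N·c). The thin-lens limits are Dn = s·h/(h + (s−f)) and Df = s·h/(h − (s−f)), so DoF = Df − Dn = 2·s·(s−f)·h / (h² − (s−f)²).
That is a quadratic in h: DoF·h² − 2·s·(s−f)·h − DoF·(s−f)² = 0 ⇒ h = (s−f)·(s + √(s² + DoF²)) / DoF = 4091 × (4170 + √(4170² + 705²)) / 705 = 4091 × (4170 + 4229.18) / 705 ≈ 48739 mm.
Then N = f²/(c·h) = 79² / (0.016 × 48739) = 6241 / 779.82 ≈ 8.

f/8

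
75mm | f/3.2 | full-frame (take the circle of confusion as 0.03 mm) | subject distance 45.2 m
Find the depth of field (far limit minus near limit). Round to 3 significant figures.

171 m

Hyperfocal distance H = f²/(N·c) + f = 75²/(3.2 × 0.03) + 75 = 5625/0.096 + 75 ≈ 58668.8 mm ≈ 58.67 m.
Near limit Dn = s·(H − f)/(H + s − 2f) = 45200 × (58668.8 − 75) / (58668.8 + 45200 − 2 × 75) = 45200 × 58593.8 / 103718.8 ≈ 25535 mm.
Far limit Df = s·(H − f)/(H − s) = 45200 × (58668.8 − 75) / (58668.8 − 45200) = 45200 × 58593.8 / 13468.8 ≈ 196636 mm.
Depth of field = Df − Dn = 196636 − 25535 ≈ 171101 mm ≈ 171 m.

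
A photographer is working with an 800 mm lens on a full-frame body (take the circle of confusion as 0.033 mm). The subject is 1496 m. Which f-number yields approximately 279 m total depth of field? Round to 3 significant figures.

Write h = H − f = f²/(N·c). The thin-lens limits are Dn = s·h/(h + (s−f)) and Df = s·h/(h − (s−f)), so DoF = Df − Dn = 2·s·(s−f)·h / (h² − (s−f)²).
That is a quadratic in h: DoF·h² − 2·s·(s−f)·h − DoF·(s−f)² = 0 ⇒ h = (s−f)·(s + √(s² + DoF²)) / DoF = 1495200 × (1496000 + √(1496000² + 279000²)) / 279000 = 1495200 × (1496000 + 1521794) / 279000 ≈ 16172780 mm.
Then N = f²/(c·h) = 800² / (0.033 × 16172780) = 640000 / 533702 ≈ 1.20.

f/1.20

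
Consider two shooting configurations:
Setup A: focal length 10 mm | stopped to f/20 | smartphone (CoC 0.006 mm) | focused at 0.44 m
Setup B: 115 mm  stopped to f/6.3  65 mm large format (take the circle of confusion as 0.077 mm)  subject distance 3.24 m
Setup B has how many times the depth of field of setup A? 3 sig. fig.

1.22

Setup A: H = 10²/(20×0.006) + 10 ≈ 843.3 mm; DoF = Df − Dn = 909.09 − 290.24 ≈ 618.85 mm.
Setup B: H = 115²/(6.3×0.077) + 115 ≈ 27377.4 mm; DoF = Df − Dn = 3659.47 − 2906.80 ≈ 752.67 mm.
Ratio = 752.67 / 618.85 ≈ 1.22.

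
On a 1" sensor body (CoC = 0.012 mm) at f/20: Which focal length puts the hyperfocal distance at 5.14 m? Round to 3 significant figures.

35.0 mm

From H = f²/(N·c) + f, with f ≪ H: f ≈ √(H·N·c) = √(5140 × 20 × 0.012) = √1233.6 ≈ 35.12 mm.
Exact: f² + N·c·f − N·c·H = 0 ⇒ f = (−N·c + √((N·c)² + 4·N·c·H))/2 = (−0.24 + √4934.5)/2 ≈ 35.003 mm ≈ 35.0 mm.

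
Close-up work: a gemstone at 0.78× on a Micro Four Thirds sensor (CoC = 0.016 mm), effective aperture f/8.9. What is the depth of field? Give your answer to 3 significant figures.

0.468 mm

At magnification m, DoF ≈ 2·N_eff·c/m² = 2 × 8.9 × 0.016 / 0.78² = 0.2848 / 0.6084 ≈ 0.468 mm.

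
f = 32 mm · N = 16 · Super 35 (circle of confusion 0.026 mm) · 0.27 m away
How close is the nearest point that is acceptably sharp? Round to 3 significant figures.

Hyperfocal distance H = f²/(N·c) + f = 32²/(16 × 0.026) + 32 = 1024/0.416 + 32 ≈ 2493.5 mm ≈ 2.494 m.
Near limit Dn = s·(H − f)/(H + s − 2f) = 270 × (2493.5 − 32) / (2493.5 + 270 − 2 × 32) = 270 × 2461.5 / 2699.5 ≈ 246.20 mm.

246 mm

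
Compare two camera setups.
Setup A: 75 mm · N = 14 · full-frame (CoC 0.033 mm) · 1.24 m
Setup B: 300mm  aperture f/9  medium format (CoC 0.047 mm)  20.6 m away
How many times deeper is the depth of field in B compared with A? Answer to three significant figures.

16.6

Setup A: H = 75²/(14×0.033) + 75 ≈ 12250.3 mm; DoF = Df − Dn = 1371.20 − 1131.71 ≈ 239.49 mm.
Setup B: H = 300²/(9×0.047) + 300 ≈ 213066.0 mm; DoF = Df − Dn = 22772.7 − 18805.7 ≈ 3967.0 mm.
Ratio = 3967.0 / 239.49 ≈ 16.6.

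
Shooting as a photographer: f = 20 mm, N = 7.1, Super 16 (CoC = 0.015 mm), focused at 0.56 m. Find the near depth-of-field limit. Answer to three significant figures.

Hyperfocal distance H = f²/(N·c) + f = 20²/(7.1 × 0.015) + 20 = 400/0.1065 + 20 ≈ 3775.9 mm ≈ 3.776 m.
Near limit Dn = s·(H − f)/(H + s − 2f) = 560 × (3775.9 − 20) / (3775.9 + 560 − 2 × 20) = 560 × 3755.9 / 4295.9 ≈ 489.61 mm.

490 mm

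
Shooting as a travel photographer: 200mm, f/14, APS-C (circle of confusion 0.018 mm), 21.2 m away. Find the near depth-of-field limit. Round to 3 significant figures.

18.7 m

Hyperfocal distance H = f²/(N·c) + f = 200²/(14 × 0.018) + 200 = 40000/0.252 + 200 ≈ 158930.2 mm ≈ 158.9 m.
Near limit Dn = s·(H − f)/(H + s − 2f) = 21200 × (158930.2 − 200) / (158930.2 + 21200 − 2 × 200) = 21200 × 158730.2 / 179730.2 ≈ 18723 mm ≈ 18.7 m.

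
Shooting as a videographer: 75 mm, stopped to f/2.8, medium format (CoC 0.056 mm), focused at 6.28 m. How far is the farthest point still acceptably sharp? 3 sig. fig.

Hyperfocal distance H = f²/(N·c) + f = 75²/(2.8 × 0.056) + 75 = 5625/0.1568 + 75 ≈ 35948.7 mm ≈ 35.95 m.
Far limit Df = s·(H − f)/(H − s) = 6280 × (35948.7 − 75) / (35948.7 − 6280) = 6280 × 35873.7 / 29668.7 ≈ 7593.4 mm ≈ 7.59 m.

7.59 m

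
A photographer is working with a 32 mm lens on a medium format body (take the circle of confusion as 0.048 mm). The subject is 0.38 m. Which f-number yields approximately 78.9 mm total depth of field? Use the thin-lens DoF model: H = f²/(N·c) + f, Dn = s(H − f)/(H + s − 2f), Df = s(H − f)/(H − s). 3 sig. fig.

Write h = H − f = f²/(N·c). The thin-lens limits are Dn = s·h/(h + (s−f)) and Df = s·h/(h − (s−f)), so DoF = Df − Dn = 2·s·(s−f)·h / (h² − (s−f)²).
That is a quadratic in h: DoF·h² − 2·s·(s−f)·h − DoF·(s−f)² = 0 ⇒ h = (s−f)·(s + √(s² + DoF²)) / DoF = 348 × (380 + √(380² + 78.9²)) / 78.9 = 348 × (380 + 388.105) / 78.9 ≈ 3387.8 mm.
Then N = f²/(c·h) = 32² / (0.048 × 3387.8) = 1024 / 162.62 ≈ 6.30.

f/6.30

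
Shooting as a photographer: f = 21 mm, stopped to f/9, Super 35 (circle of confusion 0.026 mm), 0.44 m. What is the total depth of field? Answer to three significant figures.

206 mm

Hyperfocal distance H = f²/(N·c) + f = 21²/(9 × 0.026) + 21 = 441/0.234 + 21 ≈ 1905.6 mm ≈ 1.906 m.
Near limit Dn = s·(H − f)/(H + s − 2f) = 440 × (1905.6 − 21) / (1905.6 + 440 − 2 × 21) = 440 × 1884.6 / 2303.6 ≈ 359.97 mm.
Far limit Df = s·(H − f)/(H − s) = 440 × (1905.6 − 21) / (1905.6 − 440) = 440 × 1884.6 / 1465.6 ≈ 565.79 mm.
Depth of field = Df − Dn = 565.79 − 359.97 ≈ 205.82 mm.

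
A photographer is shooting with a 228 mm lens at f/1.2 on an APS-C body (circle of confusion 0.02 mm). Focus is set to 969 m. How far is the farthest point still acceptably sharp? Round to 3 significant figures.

1750 m

Hyperfocal distance H = f²/(N·c) + f = 228²/(1.2 × 0.02) + 228 = 51984/0.024 + 228 ≈ 2166228.0 mm ≈ 2166 m.
Far limit Df = s·(H − f)/(H − s) = 969000 × (2166228.0 − 228) / (2166228.0 − 969000) = 969000 × 2166000.0 / 1197228.0 ≈ 1753095 mm ≈ 1750 m.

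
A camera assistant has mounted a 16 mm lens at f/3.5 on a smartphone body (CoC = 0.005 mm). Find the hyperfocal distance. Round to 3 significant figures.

Hyperfocal distance H = f²/(N·c) + f = 16²/(3.5 × 0.005) + 16 = 256/0.0175 + 16 ≈ 14644.6 mm ≈ 14.6 m.

14.6 m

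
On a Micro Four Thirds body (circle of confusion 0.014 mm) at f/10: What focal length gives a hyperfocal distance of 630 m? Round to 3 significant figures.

297 mm

From H = f²/(N·c) + f, with f ≪ H: f ≈ √(H·N·c) = √(630000 × 10 × 0.014) = √88200 ≈ 297.0 mm.
The +f correction barely moves this — solving exactly, f² + N·c·f − N·c·H = 0 ⇒ f = (−N·c + √((N·c)² + 4·N·c·H))/2 = (−0.14 + √352800)/2 ≈ 296.91 mm, so f ≈ 297 mm.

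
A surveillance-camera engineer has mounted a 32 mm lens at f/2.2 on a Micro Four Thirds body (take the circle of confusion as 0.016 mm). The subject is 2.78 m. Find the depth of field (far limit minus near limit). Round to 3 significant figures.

0.530 m

Hyperfocal distance H = f²/(N·c) + f = 32²/(2.2 × 0.016) + 32 = 1024/0.0352 + 32 ≈ 29122.9 mm ≈ 29.12 m.
Near limit Dn = s·(H − f)/(H + s − 2f) = 2780 × (29122.9 − 32) / (29122.9 + 2780 − 2 × 32) = 2780 × 29090.9 / 31838.9 ≈ 2540.06 mm.
Far limit Df = s·(H − f)/(H − s) = 2780 × (29122.9 − 32) / (29122.9 − 2780) = 2780 × 29090.9 / 26342.9 ≈ 3070.00 mm.
Depth of field = Df − Dn = 3070.00 − 2540.06 ≈ 529.94 mm ≈ 0.530 m.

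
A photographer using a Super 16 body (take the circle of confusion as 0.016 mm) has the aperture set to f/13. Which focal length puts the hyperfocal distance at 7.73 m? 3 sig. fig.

40.0 mm

From H = f²/(N·c) + f, with f ≪ H: f ≈ √(H·N·c) = √(7730 × 13 × 0.016) = √1607.8 ≈ 40.10 mm.
Exact: f² + N·c·f − N·c·H = 0 ⇒ f = (−N·c + √((N·c)² + 4·N·c·H))/2 = (−0.208 + √6431.4)/2 ≈ 39.994 mm ≈ 40.0 mm.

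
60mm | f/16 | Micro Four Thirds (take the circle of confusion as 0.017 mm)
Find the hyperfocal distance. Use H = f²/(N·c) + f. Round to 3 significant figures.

13.3 m

Hyperfocal distance H = f²/(N·c) + f = 60²/(16 × 0.017) + 60 = 3600/0.272 + 60 ≈ 13295.3 mm ≈ 13.3 m.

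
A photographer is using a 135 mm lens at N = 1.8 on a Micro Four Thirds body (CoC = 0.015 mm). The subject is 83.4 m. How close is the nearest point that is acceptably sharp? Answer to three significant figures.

Hyperfocal distance H = f²/(N·c) + f = 135²/(1.8 × 0.015) + 135 = 18225/0.027 + 135 ≈ 675135.0 mm ≈ 675.1 m.
Near limit Dn = s·(H − f)/(H + s − 2f) = 83400 × (675135.0 − 135) / (675135.0 + 83400 − 2 × 135) = 83400 × 675000.0 / 758265.0 ≈ 74242 mm ≈ 74.2 m.

74.2 m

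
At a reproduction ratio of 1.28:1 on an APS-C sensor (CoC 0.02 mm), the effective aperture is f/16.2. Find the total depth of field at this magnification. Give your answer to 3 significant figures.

0.396 mm

At magnification m, DoF ≈ 2·N_eff·c/m² = 2 × 16.2 × 0.02 / 1.28² = 0.648 / 1.638 ≈ 0.396 mm.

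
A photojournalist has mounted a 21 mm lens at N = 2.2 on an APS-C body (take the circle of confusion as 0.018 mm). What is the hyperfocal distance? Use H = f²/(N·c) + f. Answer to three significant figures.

11.2 m

Hyperfocal distance H = f²/(N·c) + f = 21²/(2.2 × 0.018) + 21 = 441/0.0396 + 21 ≈ 11157.4 mm ≈ 11.2 m.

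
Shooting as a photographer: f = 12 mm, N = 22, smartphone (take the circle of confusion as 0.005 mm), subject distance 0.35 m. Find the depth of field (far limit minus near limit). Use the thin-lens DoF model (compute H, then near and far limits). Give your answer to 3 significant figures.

194 mm

Hyperfocal distance H = f²/(N·c) + f = 12²/(22 × 0.005) + 12 = 144/0.11 + 12 ≈ 1321.1 mm ≈ 1.321 m.
Near limit Dn = s·(H − f)/(H + s − 2f) = 350 × (1321.1 − 12) / (1321.1 + 350 − 2 × 12) = 350 × 1309.1 / 1647.1 ≈ 278.18 mm.
Far limit Df = s·(H − f)/(H − s) = 350 × (1321.1 − 12) / (1321.1 − 350) = 350 × 1309.1 / 971.1 ≈ 471.82 mm.
Depth of field = Df − Dn = 471.82 − 278.18 ≈ 193.64 mm.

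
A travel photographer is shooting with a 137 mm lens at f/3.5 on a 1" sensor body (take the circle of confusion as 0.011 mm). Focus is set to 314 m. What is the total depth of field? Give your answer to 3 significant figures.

691 m

Hyperfocal distance H = f²/(N·c) + f = 137²/(3.5 × 0.011) + 137 = 18769/0.0385 + 137 ≈ 487643.5 mm ≈ 487.6 m.
Near limit Dn = s·(H − f)/(H + s − 2f) = 314000 × (487643.5 − 137) / (487643.5 + 314000 − 2 × 137) = 314000 × 487506.5 / 801369.5 ≈ 191019 mm.
Far limit Df = s·(H − f)/(H − s) = 314000 × (487643.5 − 137) / (487643.5 − 314000) = 314000 × 487506.5 / 173643.5 ≈ 881559 mm.
Depth of field = Df − Dn = 881559 − 191019 ≈ 690540 mm ≈ 691 m.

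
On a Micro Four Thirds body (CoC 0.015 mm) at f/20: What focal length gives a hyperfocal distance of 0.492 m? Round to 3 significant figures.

12.0 mm

From H = f²/(N·c) + f, with f ≪ H: f ≈ √(H·N·c) = √(492 × 20 × 0.015) = √147.60 ≈ 12.15 mm.
Exact: f² + N·c·f − N·c·H = 0 ⇒ f = (−N·c + √((N·c)² + 4·N·c·H))/2 = (−0.3 + √590.49)/2 ≈ 12.000 mm ≈ 12.0 mm.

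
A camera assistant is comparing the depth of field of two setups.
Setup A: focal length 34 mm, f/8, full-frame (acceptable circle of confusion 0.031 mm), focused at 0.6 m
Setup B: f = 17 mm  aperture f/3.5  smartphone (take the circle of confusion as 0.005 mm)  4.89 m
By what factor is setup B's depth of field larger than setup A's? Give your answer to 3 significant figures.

21.4

Setup A: H = 34²/(8×0.031) + 34 ≈ 4695.3 mm; DoF = Df − Dn = 682.92 − 535.03 ≈ 147.89 mm.
Setup B: H = 17²/(3.5×0.005) + 17 ≈ 16531.3 mm; DoF = Df − Dn = 6936.9 − 3775.8 ≈ 3161.1 mm.
Ratio = 3161.1 / 147.89 ≈ 21.4.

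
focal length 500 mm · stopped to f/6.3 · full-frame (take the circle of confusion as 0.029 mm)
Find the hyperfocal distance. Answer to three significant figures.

Hyperfocal distance H = f²/(N·c) + f = 500²/(6.3 × 0.029) + 500 = 250000/0.1827 + 500 ≈ 1368863.4 mm ≈ 1370 m.

1370 m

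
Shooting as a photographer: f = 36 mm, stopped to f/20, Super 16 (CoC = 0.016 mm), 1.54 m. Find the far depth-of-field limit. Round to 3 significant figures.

Hyperfocal distance H = f²/(N·c) + f = 36²/(20 × 0.016) + 36 = 1296/0.32 + 36 ≈ 4086.0 mm ≈ 4.086 m.
Far limit Df = s·(H − f)/(H − s) = 1540 × (4086.0 − 36) / (4086.0 − 1540) = 1540 × 4050.0 / 2546.0 ≈ 2449.7 mm ≈ 2.45 m.

2.45 m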